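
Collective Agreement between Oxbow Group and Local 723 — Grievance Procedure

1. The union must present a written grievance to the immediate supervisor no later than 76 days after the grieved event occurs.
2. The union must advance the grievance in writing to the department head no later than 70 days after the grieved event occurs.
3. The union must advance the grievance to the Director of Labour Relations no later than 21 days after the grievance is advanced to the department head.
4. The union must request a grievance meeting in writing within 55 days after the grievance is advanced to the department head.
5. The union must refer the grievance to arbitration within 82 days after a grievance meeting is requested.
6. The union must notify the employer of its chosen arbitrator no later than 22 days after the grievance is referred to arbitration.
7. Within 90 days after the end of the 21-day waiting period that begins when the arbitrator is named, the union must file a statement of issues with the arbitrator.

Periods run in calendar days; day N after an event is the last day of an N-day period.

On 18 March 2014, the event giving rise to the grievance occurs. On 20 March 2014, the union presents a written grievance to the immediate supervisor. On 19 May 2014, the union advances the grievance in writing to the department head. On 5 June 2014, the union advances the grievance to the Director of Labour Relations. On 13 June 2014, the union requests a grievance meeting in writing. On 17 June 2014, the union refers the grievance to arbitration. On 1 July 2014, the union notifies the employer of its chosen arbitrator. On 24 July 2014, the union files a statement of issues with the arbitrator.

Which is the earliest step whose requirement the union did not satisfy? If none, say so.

None — every step was satisfied

Step 1 — counting 76 days from 18 March 2014 (when the grieved event occurs) gives a deadline of 2 June 2014; 20 March 2014 is within that limit.
Step 2 — counting 70 days from 18 March 2014 (when the grieved event occurs) gives a deadline of 27 May 2014; done 19 May 2014 — timely.
Step 3 — counting 21 days from 19 May 2014 (when the grievance is advanced to the department head) gives a deadline of 9 June 2014; done 5 June 2014 — timely.
Step 4 — counting 55 days from 19 May 2014 (when the grievance is advanced to the department head) gives a deadline of 13 July 2014; done 13 June 2014 — timely.
Step 5 — counting 82 days from 13 June 2014 (when a grievance meeting is requested) gives a deadline of 3 September 2014; done 17 June 2014 — timely.
Step 6 — counting 22 days from 17 June 2014 (when the grievance is referred to arbitration) gives a deadline of 9 July 2014; completed 1 July 2014, before the deadline.
Step 7 — counting 90 days from 22 July 2014 (end of the 21-day waiting period, which began when the arbitrator is named on 1 July 2014) gives a deadline of 20 October 2014; 24 July 2014 is within that limit.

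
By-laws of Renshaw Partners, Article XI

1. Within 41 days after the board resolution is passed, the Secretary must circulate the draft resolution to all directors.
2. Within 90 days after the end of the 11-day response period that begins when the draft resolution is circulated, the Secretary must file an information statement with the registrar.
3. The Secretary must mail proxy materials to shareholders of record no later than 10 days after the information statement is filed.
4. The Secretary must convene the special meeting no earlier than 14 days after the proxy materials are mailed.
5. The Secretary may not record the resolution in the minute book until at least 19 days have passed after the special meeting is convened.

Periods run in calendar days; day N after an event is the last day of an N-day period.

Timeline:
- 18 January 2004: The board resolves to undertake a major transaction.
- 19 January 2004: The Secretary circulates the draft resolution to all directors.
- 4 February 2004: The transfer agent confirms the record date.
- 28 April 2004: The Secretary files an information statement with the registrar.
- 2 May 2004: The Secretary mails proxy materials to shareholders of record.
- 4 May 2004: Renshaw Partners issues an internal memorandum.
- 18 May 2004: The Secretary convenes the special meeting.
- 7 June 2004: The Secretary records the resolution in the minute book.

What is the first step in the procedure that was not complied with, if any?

None — every step was satisfied

(1) due by 18 January 2004 + 41 days = 28 February 2004; completed 19 January 2004, before the deadline.
(2) due by 30 January 2004 + 90 days = 29 April 2004; done 28 April 2004 — timely.
(3) due by 28 April 2004 + 10 days = 8 May 2004; 2 May 2004 is within that limit.
(4) permitted from 2 May 2004 + 14 days = 16 May 2004 onward; done 18 May 2004, after the minimum wait.
(5) permitted from 18 May 2004 + 19 days = 6 June 2004 onward; done 7 June 2004, after the minimum wait.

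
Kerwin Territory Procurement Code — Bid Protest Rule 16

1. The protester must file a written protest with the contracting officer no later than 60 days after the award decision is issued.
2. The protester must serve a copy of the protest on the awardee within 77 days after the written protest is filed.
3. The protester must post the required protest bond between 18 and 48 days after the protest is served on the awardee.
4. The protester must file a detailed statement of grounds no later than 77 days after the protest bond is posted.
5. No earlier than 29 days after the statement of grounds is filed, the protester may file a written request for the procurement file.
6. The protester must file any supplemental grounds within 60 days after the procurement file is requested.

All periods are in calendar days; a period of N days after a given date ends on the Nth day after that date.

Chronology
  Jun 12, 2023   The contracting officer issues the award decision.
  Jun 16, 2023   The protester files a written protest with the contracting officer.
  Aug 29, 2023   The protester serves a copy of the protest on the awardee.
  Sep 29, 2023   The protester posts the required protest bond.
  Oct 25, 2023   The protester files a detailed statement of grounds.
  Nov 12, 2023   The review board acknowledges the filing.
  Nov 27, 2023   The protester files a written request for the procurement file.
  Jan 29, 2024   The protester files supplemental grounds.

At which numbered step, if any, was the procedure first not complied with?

Step 6

Step 1: 60 days after Jun 12, 2023 (when the award decision is issued) is Aug 11, 2023; completed Jun 16, 2023, before the deadline.
Step 2: 77 days after Jun 16, 2023 (when the written protest is filed) is Sep 1, 2023; Aug 29, 2023 is within that limit.
Step 3: the window is 18–48 days after Aug 29, 2023 (when the protest is served on the awardee), so Sep 16, 2023 through Oct 16, 2023; Sep 29, 2023 falls inside that range.
Step 4: 77 days after Sep 29, 2023 (when the protest bond is posted) is Dec 15, 2023; done Oct 25, 2023 — timely.
Step 5: the earliest permitted date is 29 days after Oct 25, 2023 (when the statement of grounds is filed), i.e. Nov 23, 2023; Nov 27, 2023 is on or after that date.
Step 6: 60 days after Nov 27, 2023 (when the procurement file is requested) is Jan 26, 2024; done Jan 29, 2024 — 3 days late.
That is the first point of non-compliance.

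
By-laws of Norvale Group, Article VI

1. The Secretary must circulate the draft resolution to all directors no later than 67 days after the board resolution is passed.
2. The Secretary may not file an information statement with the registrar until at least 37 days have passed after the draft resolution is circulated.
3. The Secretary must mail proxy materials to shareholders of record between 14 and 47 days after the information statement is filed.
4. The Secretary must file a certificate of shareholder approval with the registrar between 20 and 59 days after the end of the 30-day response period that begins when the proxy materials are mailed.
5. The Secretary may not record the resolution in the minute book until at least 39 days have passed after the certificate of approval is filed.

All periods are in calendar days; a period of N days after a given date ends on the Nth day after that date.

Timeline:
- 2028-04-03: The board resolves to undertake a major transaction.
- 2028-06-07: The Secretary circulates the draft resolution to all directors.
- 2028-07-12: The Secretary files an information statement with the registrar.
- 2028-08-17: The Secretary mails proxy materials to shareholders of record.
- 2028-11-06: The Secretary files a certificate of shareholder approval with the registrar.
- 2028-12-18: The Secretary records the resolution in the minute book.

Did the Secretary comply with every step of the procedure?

(1) due by 2028-04-03 + 67 days = 2028-06-09; 2028-06-07 is within that limit.
(2) permitted from 2028-06-07 + 37 days = 2028-07-14 onward; acted on 2028-07-12, 2 days prematurely.
The analysis stops there.

No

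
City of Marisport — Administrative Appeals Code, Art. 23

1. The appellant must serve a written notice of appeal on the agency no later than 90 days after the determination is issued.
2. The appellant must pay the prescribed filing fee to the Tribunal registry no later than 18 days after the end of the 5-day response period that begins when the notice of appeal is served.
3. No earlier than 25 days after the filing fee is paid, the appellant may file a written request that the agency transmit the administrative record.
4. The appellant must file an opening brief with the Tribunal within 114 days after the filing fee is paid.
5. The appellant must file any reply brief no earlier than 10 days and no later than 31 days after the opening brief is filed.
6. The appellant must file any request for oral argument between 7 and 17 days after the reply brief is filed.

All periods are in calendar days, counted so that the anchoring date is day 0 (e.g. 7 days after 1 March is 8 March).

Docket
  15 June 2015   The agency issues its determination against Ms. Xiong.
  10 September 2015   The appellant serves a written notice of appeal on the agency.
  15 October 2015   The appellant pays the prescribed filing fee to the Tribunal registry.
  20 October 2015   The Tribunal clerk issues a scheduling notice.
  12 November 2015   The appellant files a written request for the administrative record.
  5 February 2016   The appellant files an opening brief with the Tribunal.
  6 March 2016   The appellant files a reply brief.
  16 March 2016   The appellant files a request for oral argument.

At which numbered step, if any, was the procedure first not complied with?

Step 2

Step 1 — counting 90 days from 15 June 2015 (when the determination is issued) gives a deadline of 13 September 2015; done 10 September 2015 — timely.
Step 2 — counting 18 days from 15 September 2015 (end of the 5-day response period, which began when the notice of appeal is served on 10 September 2015) gives a deadline of 3 October 2015; done 15 October 2015 — 12 days late.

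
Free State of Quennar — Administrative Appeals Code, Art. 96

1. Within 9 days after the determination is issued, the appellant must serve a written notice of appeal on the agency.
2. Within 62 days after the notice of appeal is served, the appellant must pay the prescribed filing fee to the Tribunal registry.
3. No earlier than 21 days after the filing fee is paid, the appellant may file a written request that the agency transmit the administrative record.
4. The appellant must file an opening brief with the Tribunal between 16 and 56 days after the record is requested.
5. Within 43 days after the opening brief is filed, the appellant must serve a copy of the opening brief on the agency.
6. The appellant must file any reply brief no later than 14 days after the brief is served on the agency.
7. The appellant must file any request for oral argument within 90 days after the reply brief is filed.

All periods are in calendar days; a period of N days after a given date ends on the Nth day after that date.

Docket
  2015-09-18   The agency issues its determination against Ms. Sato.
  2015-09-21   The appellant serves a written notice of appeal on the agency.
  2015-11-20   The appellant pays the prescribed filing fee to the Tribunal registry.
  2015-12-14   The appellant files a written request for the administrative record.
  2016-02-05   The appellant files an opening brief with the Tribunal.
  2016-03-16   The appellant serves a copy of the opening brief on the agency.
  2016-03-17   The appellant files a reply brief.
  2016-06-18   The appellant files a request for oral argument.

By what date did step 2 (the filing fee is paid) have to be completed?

Step 2 runs from 2015-09-21, when the notice of appeal is served. 62 days after 2015-09-21 is 2015-11-22.

2015-11-22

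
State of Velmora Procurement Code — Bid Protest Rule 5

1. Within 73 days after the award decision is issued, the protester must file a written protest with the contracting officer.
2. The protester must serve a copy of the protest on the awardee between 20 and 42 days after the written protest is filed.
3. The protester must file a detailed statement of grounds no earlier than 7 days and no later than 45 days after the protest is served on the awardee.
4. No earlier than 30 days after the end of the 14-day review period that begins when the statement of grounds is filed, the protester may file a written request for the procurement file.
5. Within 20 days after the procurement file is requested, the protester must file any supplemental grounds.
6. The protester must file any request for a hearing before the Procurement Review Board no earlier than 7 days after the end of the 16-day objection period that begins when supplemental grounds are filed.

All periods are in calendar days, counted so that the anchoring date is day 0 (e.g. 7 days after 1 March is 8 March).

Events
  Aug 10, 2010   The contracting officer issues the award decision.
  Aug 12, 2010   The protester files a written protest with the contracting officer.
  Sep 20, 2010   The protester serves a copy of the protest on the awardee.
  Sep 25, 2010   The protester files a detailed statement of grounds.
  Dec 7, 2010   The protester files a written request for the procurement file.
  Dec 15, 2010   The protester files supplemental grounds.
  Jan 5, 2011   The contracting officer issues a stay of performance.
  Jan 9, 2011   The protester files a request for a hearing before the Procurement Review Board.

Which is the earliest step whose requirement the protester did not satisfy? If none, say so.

Step 3

Step 1 — counting 73 days from Aug 10, 2010 (when the award decision is issued) gives a deadline of Oct 22, 2010; done Aug 12, 2010 — timely.
Step 2 — 20 and 42 days from Aug 12, 2010 (when the written protest is filed) are Sep 1, 2010 and Sep 23, 2010 respectively; done Sep 20, 2010 — within the window.
Step 3 — 7 and 45 days from Sep 20, 2010 (when the protest is served on the awardee) are Sep 27, 2010 and Nov 4, 2010 respectively; done Sep 25, 2010 — 2 days before the window opened.
No need to go further; step 3 was not satisfied.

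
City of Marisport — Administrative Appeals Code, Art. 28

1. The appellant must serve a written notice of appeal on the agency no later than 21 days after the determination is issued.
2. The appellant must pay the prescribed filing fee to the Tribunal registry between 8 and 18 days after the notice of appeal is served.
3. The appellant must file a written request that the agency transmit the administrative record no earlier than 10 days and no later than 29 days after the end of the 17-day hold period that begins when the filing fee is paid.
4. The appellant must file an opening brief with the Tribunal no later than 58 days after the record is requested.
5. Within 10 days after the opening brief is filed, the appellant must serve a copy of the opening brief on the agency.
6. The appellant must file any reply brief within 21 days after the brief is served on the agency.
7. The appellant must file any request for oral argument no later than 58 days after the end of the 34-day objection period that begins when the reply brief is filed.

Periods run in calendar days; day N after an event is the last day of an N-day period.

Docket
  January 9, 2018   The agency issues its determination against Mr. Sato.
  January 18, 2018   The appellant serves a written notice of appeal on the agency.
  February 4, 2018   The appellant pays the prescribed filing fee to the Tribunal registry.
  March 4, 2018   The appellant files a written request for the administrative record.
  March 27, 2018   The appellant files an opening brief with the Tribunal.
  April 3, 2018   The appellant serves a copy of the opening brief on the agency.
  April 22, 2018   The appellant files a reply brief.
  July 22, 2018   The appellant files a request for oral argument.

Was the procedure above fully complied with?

Yes

(1) due by January 9, 2018 + 21 days = January 30, 2018; January 18, 2018 is within that limit.
(2) the permitted window runs from January 18, 2018 + 8 = January 26, 2018 to January 18, 2018 + 18 = February 5, 2018; done February 4, 2018, which is between those dates.
(3) the permitted window runs from February 21, 2018 + 10 = March 3, 2018 to February 21, 2018 + 29 = March 22, 2018; March 4, 2018 falls inside that range.
(4) due by March 4, 2018 + 58 days = May 1, 2018; completed March 27, 2018, before the deadline.
(5) due by March 27, 2018 + 10 days = April 6, 2018; April 3, 2018 is within that limit.
(6) due by April 3, 2018 + 21 days = April 24, 2018; completed April 22, 2018, before the deadline.
(7) due by May 26, 2018 + 58 days = July 23, 2018; completed July 22, 2018, before the deadline.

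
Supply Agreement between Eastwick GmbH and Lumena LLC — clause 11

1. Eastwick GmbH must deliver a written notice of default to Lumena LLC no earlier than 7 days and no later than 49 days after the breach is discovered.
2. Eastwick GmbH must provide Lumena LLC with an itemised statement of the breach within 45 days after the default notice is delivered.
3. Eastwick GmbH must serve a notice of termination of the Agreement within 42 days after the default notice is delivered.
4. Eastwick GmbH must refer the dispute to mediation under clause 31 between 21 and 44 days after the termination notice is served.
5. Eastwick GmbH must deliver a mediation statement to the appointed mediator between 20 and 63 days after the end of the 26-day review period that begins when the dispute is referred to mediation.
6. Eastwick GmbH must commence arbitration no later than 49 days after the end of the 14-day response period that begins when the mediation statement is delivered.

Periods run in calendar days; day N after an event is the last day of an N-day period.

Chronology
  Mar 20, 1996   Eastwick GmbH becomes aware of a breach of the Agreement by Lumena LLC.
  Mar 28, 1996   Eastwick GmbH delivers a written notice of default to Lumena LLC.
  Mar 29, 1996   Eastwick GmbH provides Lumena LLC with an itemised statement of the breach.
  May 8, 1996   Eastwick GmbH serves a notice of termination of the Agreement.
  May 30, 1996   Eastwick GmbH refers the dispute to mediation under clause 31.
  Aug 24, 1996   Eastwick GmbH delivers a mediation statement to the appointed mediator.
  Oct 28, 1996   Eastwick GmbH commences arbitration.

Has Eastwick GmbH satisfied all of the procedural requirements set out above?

No

Step 1: the window is 7–49 days after Mar 20, 1996 (when the breach is discovered), so Mar 27, 1996 through May 8, 1996; done Mar 28, 1996, which is between those dates.
Step 2: 45 days after Mar 28, 1996 (when the default notice is delivered) is May 12, 1996; Mar 29, 1996 is within that limit.
Step 3: 42 days after Mar 28, 1996 (when the default notice is delivered) is May 9, 1996; May 8, 1996 is within that limit.
Step 4: the window is 21–44 days after May 8, 1996 (when the termination notice is served), so May 29, 1996 through Jun 21, 1996; done May 30, 1996 — within the window.
Step 5: the window is 20–63 days after Jun 25, 1996 (end of the 26-day review period, which began when the dispute is referred to mediation on May 30, 1996), so Jul 15, 1996 through Aug 27, 1996; done Aug 24, 1996, which is between those dates.
Step 6: 49 days after Sep 7, 1996 (end of the 14-day response period, which began when the mediation statement is delivered on Aug 24, 1996) is Oct 26, 1996; Oct 28, 1996 misses that deadline by 2 days.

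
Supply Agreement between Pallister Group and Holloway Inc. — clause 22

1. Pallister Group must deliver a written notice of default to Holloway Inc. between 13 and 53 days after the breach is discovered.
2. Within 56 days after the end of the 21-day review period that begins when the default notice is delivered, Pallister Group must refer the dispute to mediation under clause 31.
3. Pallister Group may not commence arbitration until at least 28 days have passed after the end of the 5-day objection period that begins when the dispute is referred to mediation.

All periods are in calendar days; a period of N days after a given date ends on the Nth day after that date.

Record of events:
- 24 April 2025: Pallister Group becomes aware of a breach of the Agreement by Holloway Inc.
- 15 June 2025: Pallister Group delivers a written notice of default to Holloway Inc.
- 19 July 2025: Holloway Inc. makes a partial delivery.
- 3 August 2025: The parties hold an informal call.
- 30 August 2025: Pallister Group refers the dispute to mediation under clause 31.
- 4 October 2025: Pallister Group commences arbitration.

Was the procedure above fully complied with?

Yes

Step 1 — 13 and 53 days from 24 April 2025 (when the breach is discovered) are 7 May 2025 and 16 June 2025 respectively; 15 June 2025 falls inside that range.
Step 2 — counting 56 days from 6 July 2025 (end of the 21-day review period, which began when the default notice is delivered on 15 June 2025) gives a deadline of 31 August 2025; 30 August 2025 is within that limit.
Step 3 — must wait 28 days from 4 September 2025 (end of the 5-day objection period, which began when the dispute is referred to mediation on 30 August 2025), so not before 2 October 2025; done 4 October 2025 — permitted.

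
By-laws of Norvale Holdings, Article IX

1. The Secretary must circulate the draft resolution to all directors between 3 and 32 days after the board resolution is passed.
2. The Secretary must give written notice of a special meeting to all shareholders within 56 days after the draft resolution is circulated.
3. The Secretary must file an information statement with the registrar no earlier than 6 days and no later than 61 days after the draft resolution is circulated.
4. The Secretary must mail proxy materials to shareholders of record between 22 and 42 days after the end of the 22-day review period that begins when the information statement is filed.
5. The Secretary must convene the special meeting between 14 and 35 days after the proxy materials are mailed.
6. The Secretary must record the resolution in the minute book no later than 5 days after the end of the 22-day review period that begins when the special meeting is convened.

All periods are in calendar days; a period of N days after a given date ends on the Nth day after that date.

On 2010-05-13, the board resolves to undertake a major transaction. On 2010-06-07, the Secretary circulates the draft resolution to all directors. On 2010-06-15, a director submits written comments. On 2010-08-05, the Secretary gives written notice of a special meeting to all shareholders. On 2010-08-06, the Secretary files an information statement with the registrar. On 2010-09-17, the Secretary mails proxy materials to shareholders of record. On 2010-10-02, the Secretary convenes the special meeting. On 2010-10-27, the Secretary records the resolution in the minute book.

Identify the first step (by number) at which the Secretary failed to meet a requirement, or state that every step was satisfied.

(1) the permitted window runs from 2010-05-13 + 3 = 2010-05-16 to 2010-05-13 + 32 = 2010-06-14; done 2010-06-07 — within the window.
(2) due by 2010-06-07 + 56 days = 2010-08-02; 2010-08-05 misses that deadline by 3 days.
No need to go further; step 2 was not satisfied.

Step 2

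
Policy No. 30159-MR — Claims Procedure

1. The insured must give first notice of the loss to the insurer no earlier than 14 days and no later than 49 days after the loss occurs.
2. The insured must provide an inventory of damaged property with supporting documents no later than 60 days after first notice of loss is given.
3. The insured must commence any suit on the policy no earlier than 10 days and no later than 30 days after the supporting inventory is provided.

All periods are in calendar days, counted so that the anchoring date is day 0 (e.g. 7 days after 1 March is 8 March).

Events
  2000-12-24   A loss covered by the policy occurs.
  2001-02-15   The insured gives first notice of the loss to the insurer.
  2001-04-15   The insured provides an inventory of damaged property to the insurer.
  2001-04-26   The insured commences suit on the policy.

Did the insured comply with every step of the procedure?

No

(1) the permitted window runs from 2000-12-24 + 14 = 2001-01-07 to 2000-12-24 + 49 = 2001-02-11; 2001-02-15 is 4 days past the end of the window.
The procedure was therefore not followed at step 1.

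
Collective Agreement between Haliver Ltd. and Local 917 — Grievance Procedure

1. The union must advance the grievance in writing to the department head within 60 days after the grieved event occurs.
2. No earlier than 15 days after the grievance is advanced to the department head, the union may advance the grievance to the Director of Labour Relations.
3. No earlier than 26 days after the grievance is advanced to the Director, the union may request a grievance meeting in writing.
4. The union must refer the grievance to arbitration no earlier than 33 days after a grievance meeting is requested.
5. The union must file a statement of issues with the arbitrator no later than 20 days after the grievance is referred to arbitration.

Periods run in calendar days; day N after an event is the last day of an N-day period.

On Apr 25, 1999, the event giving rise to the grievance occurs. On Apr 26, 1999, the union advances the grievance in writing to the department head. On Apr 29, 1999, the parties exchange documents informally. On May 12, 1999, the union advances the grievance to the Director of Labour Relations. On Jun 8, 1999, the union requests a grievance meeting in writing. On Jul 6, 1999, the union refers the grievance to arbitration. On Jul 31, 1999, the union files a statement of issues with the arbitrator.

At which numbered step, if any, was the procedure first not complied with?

Step 4

(1) due by Apr 25, 1999 + 60 days = Jun 24, 1999; Apr 26, 1999 is within that limit.
(2) permitted from Apr 26, 1999 + 15 days = May 11, 1999 onward; May 12, 1999 is on or after that date.
(3) permitted from May 12, 1999 + 26 days = Jun 7, 1999 onward; Jun 8, 1999 is on or after that date.
(4) permitted from Jun 8, 1999 + 33 days = Jul 11, 1999 onward; Jul 6, 1999 is 5 days before the earliest permitted date.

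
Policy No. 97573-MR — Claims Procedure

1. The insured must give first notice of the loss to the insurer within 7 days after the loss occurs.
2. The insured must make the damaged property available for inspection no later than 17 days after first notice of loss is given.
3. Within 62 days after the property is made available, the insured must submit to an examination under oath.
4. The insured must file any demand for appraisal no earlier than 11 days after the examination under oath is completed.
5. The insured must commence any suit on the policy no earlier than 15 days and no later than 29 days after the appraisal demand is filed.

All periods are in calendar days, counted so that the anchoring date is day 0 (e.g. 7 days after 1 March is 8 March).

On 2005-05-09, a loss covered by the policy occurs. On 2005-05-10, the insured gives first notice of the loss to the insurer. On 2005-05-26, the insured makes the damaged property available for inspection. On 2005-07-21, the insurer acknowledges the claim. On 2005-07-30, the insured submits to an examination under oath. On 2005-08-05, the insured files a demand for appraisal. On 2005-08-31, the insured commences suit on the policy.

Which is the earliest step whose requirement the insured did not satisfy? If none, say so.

(1) due by 2005-05-09 + 7 days = 2005-05-16; done 2005-05-10 — timely.
(2) due by 2005-05-10 + 17 days = 2005-05-27; completed 2005-05-26, before the deadline.
(3) due by 2005-05-26 + 62 days = 2005-07-27; done 2005-07-30 — 3 days late.
That is the first point of non-compliance.

Step 3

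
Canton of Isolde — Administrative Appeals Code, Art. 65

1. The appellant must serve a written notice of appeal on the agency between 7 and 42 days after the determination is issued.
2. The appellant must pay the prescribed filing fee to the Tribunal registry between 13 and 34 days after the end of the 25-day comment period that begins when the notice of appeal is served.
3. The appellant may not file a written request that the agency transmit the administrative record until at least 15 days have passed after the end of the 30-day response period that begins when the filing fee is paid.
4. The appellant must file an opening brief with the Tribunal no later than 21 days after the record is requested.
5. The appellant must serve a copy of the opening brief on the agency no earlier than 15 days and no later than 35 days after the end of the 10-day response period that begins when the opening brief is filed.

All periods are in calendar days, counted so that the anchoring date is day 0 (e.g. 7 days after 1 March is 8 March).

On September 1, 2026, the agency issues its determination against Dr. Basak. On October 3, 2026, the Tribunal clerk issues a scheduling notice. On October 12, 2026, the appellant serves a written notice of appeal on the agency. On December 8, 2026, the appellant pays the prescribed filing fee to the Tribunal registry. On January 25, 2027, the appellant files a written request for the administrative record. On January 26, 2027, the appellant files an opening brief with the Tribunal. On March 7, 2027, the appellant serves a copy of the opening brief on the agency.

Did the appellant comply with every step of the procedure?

Step 1: the window is 7–42 days after September 1, 2026 (when the determination is issued), so September 8, 2026 through October 13, 2026; done October 12, 2026 — within the window.
Step 2: the window is 13–34 days after November 6, 2026 (end of the 25-day comment period, which began when the notice of appeal is served on October 12, 2026), so November 19, 2026 through December 10, 2026; done December 8, 2026 — within the window.
Step 3: the earliest permitted date is 15 days after January 7, 2027 (end of the 30-day response period, which began when the filing fee is paid on December 8, 2026), i.e. January 22, 2027; done January 25, 2027, after the minimum wait.
Step 4: 21 days after January 25, 2027 (when the record is requested) is February 15, 2027; January 26, 2027 is within that limit.
Step 5: the window is 15–35 days after February 5, 2027 (end of the 10-day response period, which began when the opening brief is filed on January 26, 2027), so February 20, 2027 through March 12, 2027; March 7, 2027 falls inside that range.

Yes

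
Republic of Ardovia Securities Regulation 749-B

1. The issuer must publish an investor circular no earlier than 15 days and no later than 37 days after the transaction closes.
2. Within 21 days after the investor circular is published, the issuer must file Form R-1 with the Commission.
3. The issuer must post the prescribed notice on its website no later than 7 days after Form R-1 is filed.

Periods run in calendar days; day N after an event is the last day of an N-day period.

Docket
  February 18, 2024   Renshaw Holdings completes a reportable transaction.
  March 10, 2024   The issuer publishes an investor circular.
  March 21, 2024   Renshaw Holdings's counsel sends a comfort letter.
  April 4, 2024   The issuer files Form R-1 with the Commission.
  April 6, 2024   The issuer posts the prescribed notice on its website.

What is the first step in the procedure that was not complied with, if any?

Step 2

(1) the permitted window runs from February 18, 2024 + 15 = March 4, 2024 to February 18, 2024 + 37 = March 26, 2024; done March 10, 2024 — within the window.
(2) due by March 10, 2024 + 21 days = March 31, 2024; April 4, 2024 misses that deadline by 4 days.
The procedure was therefore not followed at step 2.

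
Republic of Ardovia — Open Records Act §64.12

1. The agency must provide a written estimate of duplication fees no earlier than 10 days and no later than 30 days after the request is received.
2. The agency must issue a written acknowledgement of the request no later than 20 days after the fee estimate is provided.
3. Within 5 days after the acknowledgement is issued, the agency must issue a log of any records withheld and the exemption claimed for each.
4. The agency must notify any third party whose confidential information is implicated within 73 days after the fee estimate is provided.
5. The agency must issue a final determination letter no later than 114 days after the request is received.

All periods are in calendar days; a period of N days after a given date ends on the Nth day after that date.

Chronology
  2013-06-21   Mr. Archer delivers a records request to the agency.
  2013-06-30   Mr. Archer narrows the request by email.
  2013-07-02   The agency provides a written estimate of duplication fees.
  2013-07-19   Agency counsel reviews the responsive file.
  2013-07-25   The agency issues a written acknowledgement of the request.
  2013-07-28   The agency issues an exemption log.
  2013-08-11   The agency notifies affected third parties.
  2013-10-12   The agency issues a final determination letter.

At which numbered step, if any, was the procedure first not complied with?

Step 1: the window is 10–30 days after 2013-06-21 (when the request is received), so 2013-07-01 through 2013-07-21; 2013-07-02 falls inside that range.
Step 2: 20 days after 2013-07-02 (when the fee estimate is provided) is 2013-07-22; done 2013-07-25 — 3 days late.

Step 2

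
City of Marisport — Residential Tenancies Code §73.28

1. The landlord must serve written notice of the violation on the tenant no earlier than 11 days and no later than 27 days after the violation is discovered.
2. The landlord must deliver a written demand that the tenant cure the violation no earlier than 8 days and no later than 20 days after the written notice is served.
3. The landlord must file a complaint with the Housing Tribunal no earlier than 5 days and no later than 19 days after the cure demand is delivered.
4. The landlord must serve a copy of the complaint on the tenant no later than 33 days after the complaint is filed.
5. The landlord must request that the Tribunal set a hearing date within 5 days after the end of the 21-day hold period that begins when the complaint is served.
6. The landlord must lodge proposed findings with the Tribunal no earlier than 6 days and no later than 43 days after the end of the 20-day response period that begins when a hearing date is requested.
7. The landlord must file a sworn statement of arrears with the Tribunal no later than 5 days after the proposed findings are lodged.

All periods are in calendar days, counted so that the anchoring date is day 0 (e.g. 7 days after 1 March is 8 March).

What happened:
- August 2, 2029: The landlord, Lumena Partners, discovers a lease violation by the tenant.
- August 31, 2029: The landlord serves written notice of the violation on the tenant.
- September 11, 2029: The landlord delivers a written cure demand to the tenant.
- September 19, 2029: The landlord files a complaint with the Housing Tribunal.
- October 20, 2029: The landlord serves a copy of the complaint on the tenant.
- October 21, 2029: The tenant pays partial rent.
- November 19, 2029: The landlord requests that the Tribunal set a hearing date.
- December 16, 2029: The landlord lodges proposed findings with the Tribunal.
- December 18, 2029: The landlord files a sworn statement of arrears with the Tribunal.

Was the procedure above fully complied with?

No

Step 1 — 11 and 27 days from August 2, 2029 (when the violation is discovered) are August 13, 2029 and August 29, 2029 respectively; August 31, 2029 is 2 days past the end of the window.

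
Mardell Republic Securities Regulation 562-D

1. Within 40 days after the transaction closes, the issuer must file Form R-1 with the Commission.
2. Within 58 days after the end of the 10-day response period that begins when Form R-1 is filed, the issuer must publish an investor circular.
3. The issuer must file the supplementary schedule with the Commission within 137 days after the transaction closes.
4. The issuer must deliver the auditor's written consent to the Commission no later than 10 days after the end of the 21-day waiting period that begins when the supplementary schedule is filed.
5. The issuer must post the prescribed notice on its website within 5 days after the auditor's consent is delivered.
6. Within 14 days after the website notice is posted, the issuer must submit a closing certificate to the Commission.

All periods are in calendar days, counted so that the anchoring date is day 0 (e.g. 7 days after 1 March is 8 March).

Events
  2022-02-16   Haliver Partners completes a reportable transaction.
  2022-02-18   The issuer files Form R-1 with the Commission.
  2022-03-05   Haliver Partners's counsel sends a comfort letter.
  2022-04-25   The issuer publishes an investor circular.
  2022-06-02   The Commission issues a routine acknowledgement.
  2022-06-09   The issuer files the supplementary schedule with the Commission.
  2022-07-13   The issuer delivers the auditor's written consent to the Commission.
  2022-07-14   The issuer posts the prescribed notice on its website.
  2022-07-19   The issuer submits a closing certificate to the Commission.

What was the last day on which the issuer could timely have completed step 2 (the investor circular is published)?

2022-04-27

Form R-1 is filed on 2022-02-18; the 10-day response period therefore ends 2022-02-28, and step 2 runs from that date. 58 days after 2022-02-28 is 2022-04-27.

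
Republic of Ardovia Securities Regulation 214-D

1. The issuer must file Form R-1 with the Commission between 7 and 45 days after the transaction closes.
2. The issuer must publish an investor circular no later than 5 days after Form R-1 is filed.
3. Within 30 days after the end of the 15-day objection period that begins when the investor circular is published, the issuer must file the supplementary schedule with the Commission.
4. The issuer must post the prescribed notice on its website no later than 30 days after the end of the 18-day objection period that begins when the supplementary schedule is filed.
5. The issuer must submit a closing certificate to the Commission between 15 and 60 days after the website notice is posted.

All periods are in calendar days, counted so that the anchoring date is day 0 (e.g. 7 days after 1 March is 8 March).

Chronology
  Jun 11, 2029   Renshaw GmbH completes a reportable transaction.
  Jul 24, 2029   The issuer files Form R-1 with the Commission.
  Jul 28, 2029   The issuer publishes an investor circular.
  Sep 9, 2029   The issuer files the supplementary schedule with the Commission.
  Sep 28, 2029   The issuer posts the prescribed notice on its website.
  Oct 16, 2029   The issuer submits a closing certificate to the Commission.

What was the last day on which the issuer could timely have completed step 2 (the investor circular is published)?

Jul 29, 2029

Step 2 runs from Jul 24, 2029, when Form R-1 is filed. 5 days after Jul 24, 2029 is Jul 29, 2029.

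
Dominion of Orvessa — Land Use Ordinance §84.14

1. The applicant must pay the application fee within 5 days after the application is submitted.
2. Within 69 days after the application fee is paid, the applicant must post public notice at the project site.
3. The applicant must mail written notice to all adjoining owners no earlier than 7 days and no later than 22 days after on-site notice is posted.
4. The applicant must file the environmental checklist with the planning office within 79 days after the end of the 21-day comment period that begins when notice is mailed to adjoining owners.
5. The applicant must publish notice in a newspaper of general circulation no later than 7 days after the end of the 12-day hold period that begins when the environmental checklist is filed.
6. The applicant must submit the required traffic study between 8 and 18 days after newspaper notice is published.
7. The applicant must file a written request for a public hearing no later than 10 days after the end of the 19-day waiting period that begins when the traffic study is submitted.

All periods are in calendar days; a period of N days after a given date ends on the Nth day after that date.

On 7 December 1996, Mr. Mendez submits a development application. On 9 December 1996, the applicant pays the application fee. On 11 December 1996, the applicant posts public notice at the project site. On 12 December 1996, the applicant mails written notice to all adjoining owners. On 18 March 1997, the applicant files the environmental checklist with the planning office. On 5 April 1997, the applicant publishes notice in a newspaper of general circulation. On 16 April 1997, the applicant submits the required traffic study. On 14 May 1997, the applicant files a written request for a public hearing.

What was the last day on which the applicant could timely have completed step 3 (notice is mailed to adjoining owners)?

2 January 1997

Step 3 runs from 11 December 1996, when on-site notice is posted. The window is 7–22 days after 11 December 1996; it closes on 2 January 1997.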